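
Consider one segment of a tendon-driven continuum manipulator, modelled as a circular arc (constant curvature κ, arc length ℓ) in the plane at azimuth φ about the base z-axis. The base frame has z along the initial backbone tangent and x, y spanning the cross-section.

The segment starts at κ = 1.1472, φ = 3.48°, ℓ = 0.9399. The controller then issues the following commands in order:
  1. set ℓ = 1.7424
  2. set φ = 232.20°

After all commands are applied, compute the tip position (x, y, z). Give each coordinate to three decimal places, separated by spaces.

-0.756 -0.975 0.793

initial: κ=1.1472, φ=3.48°, ℓ=0.9399
cmd 1: set ℓ=1.7424 → (κ,φ,ℓ)=(1.1472,3.48°,1.7424) → tip=(1.2313,0.0749,0.7930)
cmd 2: set φ=232.20° → (κ,φ,ℓ)=(1.1472,232.20°,1.7424) → tip=(-0.7561,-0.9747,0.7930)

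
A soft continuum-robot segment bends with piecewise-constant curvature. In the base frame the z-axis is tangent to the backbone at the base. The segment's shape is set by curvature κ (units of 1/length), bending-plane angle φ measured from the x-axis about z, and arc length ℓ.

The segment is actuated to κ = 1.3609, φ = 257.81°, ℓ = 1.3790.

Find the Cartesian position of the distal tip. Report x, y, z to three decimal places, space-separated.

-0.202 -0.935 0.701

θ = κ·ℓ = 1.3609 × 1.3790 = 1.87668 rad
ρ = (1 − cos θ)/κ = (1 − -0.30114)/1.3609 = 0.95609
z = sin θ / κ = 0.95358/1.3609 = 0.70070
x = ρ cos φ = 0.95609 × cos(257.81°) = -0.20188
y = ρ sin φ = 0.95609 × sin(257.81°) = -0.93453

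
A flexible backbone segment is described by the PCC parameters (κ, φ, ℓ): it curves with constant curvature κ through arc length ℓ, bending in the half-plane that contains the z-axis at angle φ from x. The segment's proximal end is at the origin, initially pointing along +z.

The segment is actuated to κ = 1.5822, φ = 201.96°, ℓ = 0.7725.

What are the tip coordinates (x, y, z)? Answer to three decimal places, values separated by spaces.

-0.386 -0.156 0.594

θ = κ·ℓ = 1.5822 × 0.7725 = 1.22225 rad
ρ = (1 − cos θ)/κ = (1 − 0.34153)/1.5822 = 0.41617
z = sin θ / κ = 0.93987/1.5822 = 0.59403
x = ρ cos φ = 0.41617 × cos(201.96°) = -0.38598
y = ρ sin φ = 0.41617 × sin(201.96°) = -0.15563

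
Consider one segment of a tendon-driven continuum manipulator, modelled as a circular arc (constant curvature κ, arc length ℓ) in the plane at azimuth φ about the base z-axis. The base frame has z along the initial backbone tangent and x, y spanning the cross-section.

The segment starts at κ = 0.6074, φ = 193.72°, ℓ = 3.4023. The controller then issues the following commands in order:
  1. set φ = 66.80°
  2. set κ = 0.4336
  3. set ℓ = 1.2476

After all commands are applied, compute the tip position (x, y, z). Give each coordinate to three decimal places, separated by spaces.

initial: κ=0.6074, φ=193.72°, ℓ=3.4023
cmd 1: set φ=66.80° → (κ,φ,ℓ)=(0.6074,66.80°,3.4023) → tip=(0.9571,2.2331,1.4482)
cmd 2: set κ=0.4336 → (κ,φ,ℓ)=(0.4336,66.80°,3.4023) → tip=(0.8219,1.9175,2.2958)
cmd 3: set ℓ=1.2476 → (κ,φ,ℓ)=(0.4336,66.80°,1.2476) → tip=(0.1297,0.3027,1.1876)

0.130 0.303 1.188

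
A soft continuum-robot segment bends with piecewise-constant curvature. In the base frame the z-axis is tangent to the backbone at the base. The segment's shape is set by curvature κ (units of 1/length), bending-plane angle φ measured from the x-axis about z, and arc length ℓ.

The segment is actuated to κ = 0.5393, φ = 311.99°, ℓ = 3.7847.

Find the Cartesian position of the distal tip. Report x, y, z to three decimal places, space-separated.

1.803 -2.003 1.653

θ = κ·ℓ = 0.5393 × 3.7847 = 2.04109 rad
ρ = (1 − cos θ)/κ = (1 − -0.45315)/0.5393 = 2.69451
z = sin θ / κ = 0.89144/0.5393 = 1.65295
x = ρ cos φ = 2.69451 × cos(311.99°) = 1.80263
y = ρ sin φ = 2.69451 × sin(311.99°) = -2.00272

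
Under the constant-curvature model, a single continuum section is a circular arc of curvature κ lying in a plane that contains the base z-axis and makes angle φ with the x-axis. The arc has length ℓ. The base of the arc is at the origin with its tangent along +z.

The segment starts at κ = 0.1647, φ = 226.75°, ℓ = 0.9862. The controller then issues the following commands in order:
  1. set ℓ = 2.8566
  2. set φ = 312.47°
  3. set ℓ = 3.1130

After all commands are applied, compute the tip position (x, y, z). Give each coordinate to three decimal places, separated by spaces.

initial: κ=0.1647, φ=226.75°, ℓ=0.9862
cmd 1: set ℓ=2.8566 → (κ,φ,ℓ)=(0.1647,226.75°,2.8566) → tip=(-0.4520,-0.4805,2.7524)
cmd 2: set φ=312.47° → (κ,φ,ℓ)=(0.1647,312.47°,2.8566) → tip=(0.4454,-0.4866,2.7524)
cmd 3: set ℓ=3.1130 → (κ,φ,ℓ)=(0.1647,312.47°,3.1130) → tip=(0.5271,-0.5759,2.9784)

0.527 -0.576 2.978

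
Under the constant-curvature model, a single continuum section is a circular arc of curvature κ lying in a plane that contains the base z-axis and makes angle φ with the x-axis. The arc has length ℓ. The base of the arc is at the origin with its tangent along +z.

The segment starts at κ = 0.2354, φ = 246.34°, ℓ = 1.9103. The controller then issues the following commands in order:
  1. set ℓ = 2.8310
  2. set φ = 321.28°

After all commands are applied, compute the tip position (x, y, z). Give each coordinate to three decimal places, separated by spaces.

0.709 -0.569 2.626

initial: κ=0.2354, φ=246.34°, ℓ=1.9103
cmd 1: set ℓ=2.8310 → (κ,φ,ℓ)=(0.2354,246.34°,2.8310) → tip=(-0.3648,-0.8325,2.6261)
cmd 2: set φ=321.28° → (κ,φ,ℓ)=(0.2354,321.28°,2.8310) → tip=(0.7091,-0.5685,2.6261)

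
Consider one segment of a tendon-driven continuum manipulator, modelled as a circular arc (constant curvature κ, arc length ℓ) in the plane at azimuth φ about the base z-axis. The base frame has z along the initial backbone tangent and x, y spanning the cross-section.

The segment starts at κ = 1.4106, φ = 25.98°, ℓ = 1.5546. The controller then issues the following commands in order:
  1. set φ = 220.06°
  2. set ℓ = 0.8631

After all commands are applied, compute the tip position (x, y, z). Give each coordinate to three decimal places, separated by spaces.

initial: κ=1.4106, φ=25.98°, ℓ=1.5546
cmd 1: set φ=220.06° → (κ,φ,ℓ)=(1.4106,220.06°,1.5546) → tip=(-0.8588,-0.7221,0.5761)
cmd 2: set ℓ=0.8631 → (κ,φ,ℓ)=(1.4106,220.06°,0.8631) → tip=(-0.3548,-0.2984,0.6651)

-0.355 -0.298 0.665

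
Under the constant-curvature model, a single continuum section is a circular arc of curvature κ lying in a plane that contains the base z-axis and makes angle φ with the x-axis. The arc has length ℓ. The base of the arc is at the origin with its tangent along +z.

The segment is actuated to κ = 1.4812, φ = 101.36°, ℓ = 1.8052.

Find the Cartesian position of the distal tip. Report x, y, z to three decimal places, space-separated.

-0.252 1.253 0.304

θ = κ·ℓ = 1.4812 × 1.8052 = 2.67386 rad
ρ = (1 − cos θ)/κ = (1 − -0.89259)/1.4812 = 1.27774
z = sin θ / κ = 0.45086/1.4812 = 0.30439
x = ρ cos φ = 1.27774 × cos(101.36°) = -0.25168
y = ρ sin φ = 1.27774 × sin(101.36°) = 1.25271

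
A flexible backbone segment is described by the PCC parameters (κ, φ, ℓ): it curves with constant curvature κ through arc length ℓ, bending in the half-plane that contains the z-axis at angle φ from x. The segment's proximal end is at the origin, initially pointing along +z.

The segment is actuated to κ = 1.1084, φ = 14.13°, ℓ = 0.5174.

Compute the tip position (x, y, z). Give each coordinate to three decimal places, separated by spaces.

0.140 0.035 0.490

θ = κ·ℓ = 1.1084 × 0.5174 = 0.57349 rad
ρ = (1 − cos θ)/κ = (1 − 0.84001)/1.1084 = 0.14434
z = sin θ / κ = 0.54256/1.1084 = 0.48950
x = ρ cos φ = 0.14434 × cos(14.13°) = 0.13997
y = ρ sin φ = 0.14434 × sin(14.13°) = 0.03524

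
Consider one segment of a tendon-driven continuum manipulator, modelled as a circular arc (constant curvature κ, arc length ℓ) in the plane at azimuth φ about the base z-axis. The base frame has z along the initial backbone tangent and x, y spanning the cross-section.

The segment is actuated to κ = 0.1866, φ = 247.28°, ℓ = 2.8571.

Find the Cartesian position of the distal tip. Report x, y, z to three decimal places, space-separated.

-0.287 -0.686 2.724

θ = κ·ℓ = 0.1866 × 2.8571 = 0.53313 rad
ρ = (1 − cos θ)/κ = (1 − 0.86122)/0.1866 = 0.74374
z = sin θ / κ = 0.50824/0.1866 = 2.72366
x = ρ cos φ = 0.74374 × cos(247.28°) = -0.28725
y = ρ sin φ = 0.74374 × sin(247.28°) = -0.68603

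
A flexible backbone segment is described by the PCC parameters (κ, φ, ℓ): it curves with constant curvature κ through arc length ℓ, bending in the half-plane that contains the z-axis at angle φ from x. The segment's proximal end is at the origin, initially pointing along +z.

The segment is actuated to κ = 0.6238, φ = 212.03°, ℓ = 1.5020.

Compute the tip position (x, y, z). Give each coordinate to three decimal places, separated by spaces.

θ = κ·ℓ = 0.6238 × 1.5020 = 0.93695 rad
ρ = (1 − cos θ)/κ = (1 − 0.59225)/0.6238 = 0.65365
z = sin θ / κ = 0.80575/0.6238 = 1.29169
x = ρ cos φ = 0.65365 × cos(212.03°) = -0.55415
y = ρ sin φ = 0.65365 × sin(212.03°) = -0.34667

-0.554 -0.347 1.292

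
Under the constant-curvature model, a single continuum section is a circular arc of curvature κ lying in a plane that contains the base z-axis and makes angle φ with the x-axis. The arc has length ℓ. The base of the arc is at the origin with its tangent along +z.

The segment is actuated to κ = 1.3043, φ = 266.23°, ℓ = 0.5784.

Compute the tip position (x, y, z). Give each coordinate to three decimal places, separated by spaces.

-0.014 -0.208 0.525

θ = κ·ℓ = 1.3043 × 0.5784 = 0.75441 rad
ρ = (1 − cos θ)/κ = (1 − 0.72868)/1.3043 = 0.20802
z = sin θ / κ = 0.68486/1.3043 = 0.52508
x = ρ cos φ = 0.20802 × cos(266.23°) = -0.01368
y = ρ sin φ = 0.20802 × sin(266.23°) = -0.20757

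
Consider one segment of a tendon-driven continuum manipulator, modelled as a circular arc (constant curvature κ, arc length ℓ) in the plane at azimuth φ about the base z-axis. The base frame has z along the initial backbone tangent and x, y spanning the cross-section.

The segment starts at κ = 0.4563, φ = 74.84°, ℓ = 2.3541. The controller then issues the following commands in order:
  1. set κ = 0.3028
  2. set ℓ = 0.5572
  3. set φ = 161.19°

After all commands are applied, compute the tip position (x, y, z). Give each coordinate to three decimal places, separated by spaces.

initial: κ=0.4563, φ=74.84°, ℓ=2.3541
cmd 1: set κ=0.3028 → (κ,φ,ℓ)=(0.3028,74.84°,2.3541) → tip=(0.2103,0.7761,2.1597)
cmd 2: set ℓ=0.5572 → (κ,φ,ℓ)=(0.3028,74.84°,0.5572) → tip=(0.0123,0.0453,0.5546)
cmd 3: set φ=161.19° → (κ,φ,ℓ)=(0.3028,161.19°,0.5572) → tip=(-0.0444,0.0151,0.5546)

-0.044 0.015 0.555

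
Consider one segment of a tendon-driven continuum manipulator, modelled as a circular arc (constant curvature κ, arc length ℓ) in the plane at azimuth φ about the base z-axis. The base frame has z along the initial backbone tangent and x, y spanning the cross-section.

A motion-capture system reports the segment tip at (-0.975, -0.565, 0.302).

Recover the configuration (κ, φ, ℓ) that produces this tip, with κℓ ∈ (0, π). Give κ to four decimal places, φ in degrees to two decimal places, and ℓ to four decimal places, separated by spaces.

1.6559 210.09 1.5810

ρ = √(x²+y²) = √(-0.975² + -0.565²) = 1.12688
φ = atan2(y, x) mod 360° = atan2(-0.565, -0.975) = 210.0917°
|p|² = ρ² + z² = 1.12688² + 0.302² = 1.36105
κ = 2ρ / |p|² = 2×1.12688 / 1.36105 = 1.65589
θ = 2·atan2(ρ, z) = 2·atan2(1.12688, 0.302) = 2.61790 rad
ℓ = θ/κ = 2.61790/1.65589 = 1.58097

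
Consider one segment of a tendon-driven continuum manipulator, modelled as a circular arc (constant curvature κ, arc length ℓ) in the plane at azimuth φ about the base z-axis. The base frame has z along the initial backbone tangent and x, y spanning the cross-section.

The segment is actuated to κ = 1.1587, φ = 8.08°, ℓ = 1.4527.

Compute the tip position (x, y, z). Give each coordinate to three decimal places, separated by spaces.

0.950 0.135 0.858

θ = κ·ℓ = 1.1587 × 1.4527 = 1.68324 rad
ρ = (1 − cos θ)/κ = (1 − -0.11221)/1.1587 = 0.95988
z = sin θ / κ = 0.99368/1.1587 = 0.85759
x = ρ cos φ = 0.95988 × cos(8.08°) = 0.95035
y = ρ sin φ = 0.95988 × sin(8.08°) = 0.13492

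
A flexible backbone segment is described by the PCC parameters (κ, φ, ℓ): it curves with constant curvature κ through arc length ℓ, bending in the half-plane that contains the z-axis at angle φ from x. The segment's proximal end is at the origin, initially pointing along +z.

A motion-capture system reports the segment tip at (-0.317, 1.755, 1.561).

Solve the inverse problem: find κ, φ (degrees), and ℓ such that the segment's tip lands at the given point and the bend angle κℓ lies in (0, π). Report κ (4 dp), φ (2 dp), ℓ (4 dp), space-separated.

ρ = √(x²+y²) = √(-0.317² + 1.755²) = 1.78340
φ = atan2(y, x) mod 360° = atan2(1.755, -0.317) = 100.2388°
|p|² = ρ² + z² = 1.78340² + 1.561² = 5.61723
κ = 2ρ / |p|² = 2×1.78340 / 5.61723 = 0.63497
θ = 2·atan2(ρ, z) = 2·atan2(1.78340, 1.561) = 1.70360 rad
ℓ = θ/κ = 1.70360/0.63497 = 2.68294

0.6350 100.24 2.6829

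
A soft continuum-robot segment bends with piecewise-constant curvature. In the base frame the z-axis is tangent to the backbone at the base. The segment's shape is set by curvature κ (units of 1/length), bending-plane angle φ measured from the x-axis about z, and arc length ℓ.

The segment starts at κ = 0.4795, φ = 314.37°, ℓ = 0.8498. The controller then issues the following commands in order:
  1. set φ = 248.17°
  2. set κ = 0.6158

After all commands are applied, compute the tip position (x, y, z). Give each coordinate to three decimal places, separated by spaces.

initial: κ=0.4795, φ=314.37°, ℓ=0.8498
cmd 1: set φ=248.17° → (κ,φ,ℓ)=(0.4795,248.17°,0.8498) → tip=(-0.0635,-0.1585,0.8265)
cmd 2: set κ=0.6158 → (κ,φ,ℓ)=(0.6158,248.17°,0.8498) → tip=(-0.0808,-0.2017,0.8115)

-0.081 -0.202 0.812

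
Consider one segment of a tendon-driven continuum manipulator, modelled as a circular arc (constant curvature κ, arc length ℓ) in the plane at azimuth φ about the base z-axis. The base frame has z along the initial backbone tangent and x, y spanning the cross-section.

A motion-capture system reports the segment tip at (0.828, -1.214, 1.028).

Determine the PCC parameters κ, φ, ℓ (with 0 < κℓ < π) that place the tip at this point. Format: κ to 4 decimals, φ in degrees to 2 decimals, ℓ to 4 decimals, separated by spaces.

0.9138 304.30 2.1019

ρ = √(x²+y²) = √(0.828² + -1.214²) = 1.46948
φ = atan2(y, x) mod 360° = atan2(-1.214, 0.828) = 304.2957°
|p|² = ρ² + z² = 1.46948² + 1.028² = 3.21616
κ = 2ρ / |p|² = 2×1.46948 / 3.21616 = 0.91381
θ = 2·atan2(ρ, z) = 2·atan2(1.46948, 1.028) = 1.92072 rad
ℓ = θ/κ = 1.92072/0.91381 = 2.10188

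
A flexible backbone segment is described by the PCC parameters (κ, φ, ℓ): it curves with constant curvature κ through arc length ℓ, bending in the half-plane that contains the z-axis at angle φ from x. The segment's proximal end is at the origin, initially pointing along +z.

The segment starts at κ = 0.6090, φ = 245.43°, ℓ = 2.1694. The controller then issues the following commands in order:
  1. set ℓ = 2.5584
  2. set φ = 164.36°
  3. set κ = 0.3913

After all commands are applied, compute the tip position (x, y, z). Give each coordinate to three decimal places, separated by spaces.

initial: κ=0.6090, φ=245.43°, ℓ=2.1694
cmd 1: set ℓ=2.5584 → (κ,φ,ℓ)=(0.6090,245.43°,2.5584) → tip=(-0.6741,-1.4743,1.6419)
cmd 2: set φ=164.36° → (κ,φ,ℓ)=(0.6090,164.36°,2.5584) → tip=(-1.5611,0.4370,1.6419)
cmd 3: set κ=0.3913 → (κ,φ,ℓ)=(0.3913,164.36°,2.5584) → tip=(-1.1336,0.3174,2.1520)

-1.134 0.317 2.152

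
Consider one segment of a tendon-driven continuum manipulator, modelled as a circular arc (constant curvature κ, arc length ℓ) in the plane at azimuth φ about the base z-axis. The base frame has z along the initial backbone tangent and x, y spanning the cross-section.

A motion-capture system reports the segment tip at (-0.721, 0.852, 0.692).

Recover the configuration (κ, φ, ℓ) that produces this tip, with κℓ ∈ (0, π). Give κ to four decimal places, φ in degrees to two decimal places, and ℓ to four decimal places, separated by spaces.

1.2944 130.24 1.5696

ρ = √(x²+y²) = √(-0.721² + 0.852²) = 1.11613
φ = atan2(y, x) mod 360° = atan2(0.852, -0.721) = 130.2394°
|p|² = ρ² + z² = 1.11613² + 0.692² = 1.72461
κ = 2ρ / |p|² = 2×1.11613 / 1.72461 = 1.29436
θ = 2·atan2(ρ, z) = 2·atan2(1.11613, 0.692) = 2.03160 rad
ℓ = θ/κ = 2.03160/1.29436 = 1.56958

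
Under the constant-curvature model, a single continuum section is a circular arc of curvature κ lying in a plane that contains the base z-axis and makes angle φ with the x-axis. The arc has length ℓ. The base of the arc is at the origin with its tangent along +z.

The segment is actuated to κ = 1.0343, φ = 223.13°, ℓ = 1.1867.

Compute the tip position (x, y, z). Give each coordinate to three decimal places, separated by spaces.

-0.468 -0.438 0.910

θ = κ·ℓ = 1.0343 × 1.1867 = 1.22740 rad
ρ = (1 − cos θ)/κ = (1 − 0.33668)/1.0343 = 0.64132
z = sin θ / κ = 0.94162/1.0343 = 0.91039
x = ρ cos φ = 0.64132 × cos(223.13°) = -0.46804
y = ρ sin φ = 0.64132 × sin(223.13°) = -0.43844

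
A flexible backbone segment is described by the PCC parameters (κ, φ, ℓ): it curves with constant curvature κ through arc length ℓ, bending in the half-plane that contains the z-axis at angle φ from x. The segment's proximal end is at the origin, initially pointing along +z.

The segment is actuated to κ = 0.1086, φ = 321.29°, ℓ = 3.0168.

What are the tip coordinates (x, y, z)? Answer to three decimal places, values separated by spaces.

0.382 -0.306 2.963

θ = κ·ℓ = 0.1086 × 3.0168 = 0.32762 rad
ρ = (1 − cos θ)/κ = (1 − 0.94681)/0.1086 = 0.48978
z = sin θ / κ = 0.32179/0.1086 = 2.96312
x = ρ cos φ = 0.48978 × cos(321.29°) = 0.38219
y = ρ sin φ = 0.48978 × sin(321.29°) = -0.30630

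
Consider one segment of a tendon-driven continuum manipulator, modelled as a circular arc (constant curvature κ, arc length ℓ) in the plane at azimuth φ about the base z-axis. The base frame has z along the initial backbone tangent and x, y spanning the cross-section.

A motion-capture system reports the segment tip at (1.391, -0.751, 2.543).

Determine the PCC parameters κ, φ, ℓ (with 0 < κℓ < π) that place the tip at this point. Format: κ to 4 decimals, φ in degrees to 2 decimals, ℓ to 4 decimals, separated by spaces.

ρ = √(x²+y²) = √(1.391² + -0.751²) = 1.58079
φ = atan2(y, x) mod 360° = atan2(-0.751, 1.391) = 331.6354°
|p|² = ρ² + z² = 1.58079² + 2.543² = 8.96573
κ = 2ρ / |p|² = 2×1.58079 / 8.96573 = 0.35263
θ = 2·atan2(ρ, z) = 2·atan2(1.58079, 2.543) = 1.11233 rad
ℓ = θ/κ = 1.11233/0.35263 = 3.15441

0.3526 331.64 3.1544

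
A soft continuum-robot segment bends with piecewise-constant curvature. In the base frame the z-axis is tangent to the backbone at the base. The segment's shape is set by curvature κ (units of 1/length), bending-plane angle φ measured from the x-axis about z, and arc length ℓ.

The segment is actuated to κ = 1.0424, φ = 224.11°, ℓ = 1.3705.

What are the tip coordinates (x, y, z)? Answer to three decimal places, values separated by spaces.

θ = κ·ℓ = 1.0424 × 1.3705 = 1.42861 rad
ρ = (1 − cos θ)/κ = (1 − 0.14171)/1.0424 = 0.82338
z = sin θ / κ = 0.98991/1.0424 = 0.94964
x = ρ cos φ = 0.82338 × cos(224.11°) = -0.59119
y = ρ sin φ = 0.82338 × sin(224.11°) = -0.57310

-0.591 -0.573 0.950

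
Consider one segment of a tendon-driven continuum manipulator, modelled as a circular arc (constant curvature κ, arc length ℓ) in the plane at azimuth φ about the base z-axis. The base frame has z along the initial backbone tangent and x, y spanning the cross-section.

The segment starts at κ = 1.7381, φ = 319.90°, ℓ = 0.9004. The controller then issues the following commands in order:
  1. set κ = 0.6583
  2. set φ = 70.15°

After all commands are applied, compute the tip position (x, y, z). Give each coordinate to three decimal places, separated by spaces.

0.088 0.244 0.849

initial: κ=1.7381, φ=319.90°, ℓ=0.9004
cmd 1: set κ=0.6583 → (κ,φ,ℓ)=(0.6583,319.90°,0.9004) → tip=(0.1982,-0.1669,0.8486)
cmd 2: set φ=70.15° → (κ,φ,ℓ)=(0.6583,70.15°,0.9004) → tip=(0.0880,0.2437,0.8486)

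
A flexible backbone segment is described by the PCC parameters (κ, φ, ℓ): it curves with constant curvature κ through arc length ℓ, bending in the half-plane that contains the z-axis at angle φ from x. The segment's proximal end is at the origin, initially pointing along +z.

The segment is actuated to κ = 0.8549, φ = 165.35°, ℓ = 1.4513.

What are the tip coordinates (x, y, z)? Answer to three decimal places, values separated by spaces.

-0.765 0.200 1.107

θ = κ·ℓ = 0.8549 × 1.4513 = 1.24072 rad
ρ = (1 − cos θ)/κ = (1 − 0.32412)/0.8549 = 0.79060
z = sin θ / κ = 0.94602/0.8549 = 1.10658
x = ρ cos φ = 0.79060 × cos(165.35°) = -0.76489
y = ρ sin φ = 0.79060 × sin(165.35°) = 0.19995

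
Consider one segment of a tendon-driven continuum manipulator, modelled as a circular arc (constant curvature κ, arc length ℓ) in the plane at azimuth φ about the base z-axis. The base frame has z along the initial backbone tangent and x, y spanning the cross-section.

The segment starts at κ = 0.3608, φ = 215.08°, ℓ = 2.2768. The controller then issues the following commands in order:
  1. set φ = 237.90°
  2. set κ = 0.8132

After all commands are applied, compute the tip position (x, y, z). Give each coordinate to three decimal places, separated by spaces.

initial: κ=0.3608, φ=215.08°, ℓ=2.2768
cmd 1: set φ=237.90° → (κ,φ,ℓ)=(0.3608,237.90°,2.2768) → tip=(-0.4696,-0.7486,2.0292)
cmd 2: set κ=0.8132 → (κ,φ,ℓ)=(0.8132,237.90°,2.2768) → tip=(-0.8345,-1.3303,1.1816)

-0.834 -1.330 1.182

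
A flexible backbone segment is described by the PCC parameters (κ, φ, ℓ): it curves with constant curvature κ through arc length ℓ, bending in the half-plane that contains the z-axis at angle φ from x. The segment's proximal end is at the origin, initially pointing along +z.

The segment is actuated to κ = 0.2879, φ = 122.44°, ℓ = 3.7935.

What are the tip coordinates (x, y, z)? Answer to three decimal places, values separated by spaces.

θ = κ·ℓ = 0.2879 × 3.7935 = 1.09215 rad
ρ = (1 − cos θ)/κ = (1 − 0.46058)/0.2879 = 1.87364
z = sin θ / κ = 0.88762/0.2879 = 3.08308
x = ρ cos φ = 1.87364 × cos(122.44°) = -1.00505
y = ρ sin φ = 1.87364 × sin(122.44°) = 1.58126

-1.005 1.581 3.083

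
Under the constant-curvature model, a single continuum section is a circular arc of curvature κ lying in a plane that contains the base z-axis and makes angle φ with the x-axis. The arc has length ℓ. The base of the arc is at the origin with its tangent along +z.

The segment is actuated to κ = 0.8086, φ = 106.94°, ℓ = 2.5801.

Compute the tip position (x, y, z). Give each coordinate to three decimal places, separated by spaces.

θ = κ·ℓ = 0.8086 × 2.5801 = 2.08627 rad
ρ = (1 − cos θ)/κ = (1 − -0.49295)/0.8086 = 1.84633
z = sin θ / κ = 0.87006/0.8086 = 1.07601
x = ρ cos φ = 1.84633 × cos(106.94°) = -0.53797
y = ρ sin φ = 1.84633 × sin(106.94°) = 1.76622

-0.538 1.766 1.076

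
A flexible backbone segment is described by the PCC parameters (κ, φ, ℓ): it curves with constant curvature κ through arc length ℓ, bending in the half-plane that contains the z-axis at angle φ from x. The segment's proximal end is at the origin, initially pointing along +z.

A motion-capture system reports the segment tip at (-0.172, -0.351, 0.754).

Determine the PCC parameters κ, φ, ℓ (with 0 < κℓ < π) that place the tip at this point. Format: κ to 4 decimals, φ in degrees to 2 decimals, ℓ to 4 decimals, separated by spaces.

1.0838 243.89 0.8826

ρ = √(x²+y²) = √(-0.172² + -0.351²) = 0.39088
φ = atan2(y, x) mod 360° = atan2(-0.351, -0.172) = 243.8938°
|p|² = ρ² + z² = 0.39088² + 0.754² = 0.72130
κ = 2ρ / |p|² = 2×0.39088 / 0.72130 = 1.08381
θ = 2·atan2(ρ, z) = 2·atan2(0.39088, 0.754) = 0.95653 rad
ℓ = θ/κ = 0.95653/1.08381 = 0.88256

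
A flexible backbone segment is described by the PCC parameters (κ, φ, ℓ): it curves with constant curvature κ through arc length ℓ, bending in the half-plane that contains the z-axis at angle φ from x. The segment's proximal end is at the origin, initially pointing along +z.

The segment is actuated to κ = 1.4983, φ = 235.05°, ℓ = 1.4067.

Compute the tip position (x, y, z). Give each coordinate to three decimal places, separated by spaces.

-0.578 -0.827 0.574

θ = κ·ℓ = 1.4983 × 1.4067 = 2.10766 rad
ρ = (1 − cos θ)/κ = (1 − -0.51144)/1.4983 = 1.00877
z = sin θ / κ = 0.85932/1.4983 = 0.57353
x = ρ cos φ = 1.00877 × cos(235.05°) = -0.57789
y = ρ sin φ = 1.00877 × sin(235.05°) = -0.82684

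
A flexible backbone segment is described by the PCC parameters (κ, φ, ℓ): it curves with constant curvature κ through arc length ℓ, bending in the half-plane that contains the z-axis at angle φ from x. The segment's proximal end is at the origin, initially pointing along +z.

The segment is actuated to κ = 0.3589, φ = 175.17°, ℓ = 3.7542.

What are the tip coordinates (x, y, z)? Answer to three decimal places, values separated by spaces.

-2.161 0.183 2.717

θ = κ·ℓ = 0.3589 × 3.7542 = 1.34738 rad
ρ = (1 − cos θ)/κ = (1 − 0.22156)/0.3589 = 2.16896
z = sin θ / κ = 0.97515/0.3589 = 2.71704
x = ρ cos φ = 2.16896 × cos(175.17°) = -2.16126
y = ρ sin φ = 2.16896 × sin(175.17°) = 0.18263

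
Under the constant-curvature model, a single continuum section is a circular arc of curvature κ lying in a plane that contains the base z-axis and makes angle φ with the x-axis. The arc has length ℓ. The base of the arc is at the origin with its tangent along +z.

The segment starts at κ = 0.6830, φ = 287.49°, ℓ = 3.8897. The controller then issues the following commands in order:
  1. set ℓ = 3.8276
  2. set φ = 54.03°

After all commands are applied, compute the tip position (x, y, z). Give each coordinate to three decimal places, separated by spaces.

initial: κ=0.6830, φ=287.49°, ℓ=3.8897
cmd 1: set ℓ=3.8276 → (κ,φ,ℓ)=(0.6830,287.49°,3.8276) → tip=(0.8203,-2.6032,0.7368)
cmd 2: set φ=54.03° → (κ,φ,ℓ)=(0.6830,54.03°,3.8276) → tip=(1.6031,2.2089,0.7368)

1.603 2.209 0.737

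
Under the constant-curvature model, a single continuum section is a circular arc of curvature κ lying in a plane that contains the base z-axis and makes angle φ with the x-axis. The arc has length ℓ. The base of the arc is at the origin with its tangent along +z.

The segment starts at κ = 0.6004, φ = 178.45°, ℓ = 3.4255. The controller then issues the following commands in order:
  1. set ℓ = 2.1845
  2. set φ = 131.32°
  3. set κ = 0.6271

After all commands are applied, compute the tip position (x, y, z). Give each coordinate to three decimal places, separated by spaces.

initial: κ=0.6004, φ=178.45°, ℓ=3.4255
cmd 1: set ℓ=2.1845 → (κ,φ,ℓ)=(0.6004,178.45°,2.1845) → tip=(-1.2382,0.0335,1.6099)
cmd 2: set φ=131.32° → (κ,φ,ℓ)=(0.6004,131.32°,2.1845) → tip=(-0.8178,0.9302,1.6099)
cmd 3: set κ=0.6271 → (κ,φ,ℓ)=(0.6271,131.32°,2.1845) → tip=(-0.8428,0.9586,1.5626)

-0.843 0.959 1.563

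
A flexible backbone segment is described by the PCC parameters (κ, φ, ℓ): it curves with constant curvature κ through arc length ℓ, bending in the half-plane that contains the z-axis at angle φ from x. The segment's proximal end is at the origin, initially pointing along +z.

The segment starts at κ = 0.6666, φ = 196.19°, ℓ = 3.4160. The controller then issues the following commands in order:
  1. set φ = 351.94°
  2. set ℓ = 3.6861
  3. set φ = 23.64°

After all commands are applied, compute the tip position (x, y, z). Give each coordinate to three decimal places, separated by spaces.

2.439 1.068 0.948

initial: κ=0.6666, φ=196.19°, ℓ=3.4160
cmd 1: set φ=351.94° → (κ,φ,ℓ)=(0.6666,351.94°,3.4160) → tip=(2.4494,-0.3469,1.1413)
cmd 2: set ℓ=3.6861 → (κ,φ,ℓ)=(0.6666,351.94°,3.6861) → tip=(2.6361,-0.3733,0.9485)
cmd 3: set φ=23.64° → (κ,φ,ℓ)=(0.6666,23.64°,3.6861) → tip=(2.4390,1.0676,0.9485)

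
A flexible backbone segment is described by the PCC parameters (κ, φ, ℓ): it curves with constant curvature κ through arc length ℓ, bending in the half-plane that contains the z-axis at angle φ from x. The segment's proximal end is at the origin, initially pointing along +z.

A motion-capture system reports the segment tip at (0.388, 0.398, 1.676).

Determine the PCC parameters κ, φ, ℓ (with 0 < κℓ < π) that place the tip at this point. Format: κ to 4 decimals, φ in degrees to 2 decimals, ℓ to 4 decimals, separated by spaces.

0.3565 45.73 1.7963

ρ = √(x²+y²) = √(0.388² + 0.398²) = 0.55583
φ = atan2(y, x) mod 360° = atan2(0.398, 0.388) = 45.7289°
|p|² = ρ² + z² = 0.55583² + 1.676² = 3.11792
κ = 2ρ / |p|² = 2×0.55583 / 3.11792 = 0.35654
θ = 2·atan2(ρ, z) = 2·atan2(0.55583, 1.676) = 0.64045 rad
ℓ = θ/κ = 0.64045/0.35654 = 1.79631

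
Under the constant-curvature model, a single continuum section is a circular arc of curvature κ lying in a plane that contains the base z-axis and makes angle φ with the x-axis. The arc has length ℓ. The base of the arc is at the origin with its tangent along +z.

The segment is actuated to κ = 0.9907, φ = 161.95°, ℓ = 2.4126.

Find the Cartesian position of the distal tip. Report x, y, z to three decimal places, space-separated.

θ = κ·ℓ = 0.9907 × 2.4126 = 2.39016 rad
ρ = (1 − cos θ)/κ = (1 − -0.73071)/0.9907 = 1.74696
z = sin θ / κ = 0.68268/0.9907 = 0.68909
x = ρ cos φ = 1.74696 × cos(161.95°) = -1.66099
y = ρ sin φ = 1.74696 × sin(161.95°) = 0.54129

-1.661 0.541 0.689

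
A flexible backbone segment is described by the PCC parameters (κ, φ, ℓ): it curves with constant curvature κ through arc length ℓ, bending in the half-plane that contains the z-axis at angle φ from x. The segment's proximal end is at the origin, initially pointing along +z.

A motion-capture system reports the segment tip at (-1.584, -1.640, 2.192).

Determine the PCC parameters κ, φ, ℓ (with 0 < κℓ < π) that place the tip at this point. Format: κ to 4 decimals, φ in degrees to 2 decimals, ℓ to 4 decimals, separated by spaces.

0.4559 226.00 3.5322

ρ = √(x²+y²) = √(-1.584² + -1.640²) = 2.28006
φ = atan2(y, x) mod 360° = atan2(-1.640, -1.584) = 225.9951°
|p|² = ρ² + z² = 2.28006² + 2.192² = 10.00352
κ = 2ρ / |p|² = 2×2.28006 / 10.00352 = 0.45585
θ = 2·atan2(ρ, z) = 2·atan2(2.28006, 2.192) = 1.61017 rad
ℓ = θ/κ = 1.61017/0.45585 = 3.53223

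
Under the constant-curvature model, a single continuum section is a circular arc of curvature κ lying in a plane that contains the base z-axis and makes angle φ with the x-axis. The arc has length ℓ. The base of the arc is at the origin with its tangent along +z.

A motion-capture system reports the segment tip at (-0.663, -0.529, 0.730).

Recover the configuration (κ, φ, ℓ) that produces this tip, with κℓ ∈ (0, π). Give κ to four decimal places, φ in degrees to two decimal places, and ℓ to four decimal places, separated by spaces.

1.3546 218.59 1.2700

ρ = √(x²+y²) = √(-0.663² + -0.529²) = 0.84818
φ = atan2(y, x) mod 360° = atan2(-0.529, -0.663) = 218.5860°
|p|² = ρ² + z² = 0.84818² + 0.730² = 1.25231
κ = 2ρ / |p|² = 2×0.84818 / 1.25231 = 1.35459
θ = 2·atan2(ρ, z) = 2·atan2(0.84818, 0.730) = 1.72029 rad
ℓ = θ/κ = 1.72029/1.35459 = 1.26997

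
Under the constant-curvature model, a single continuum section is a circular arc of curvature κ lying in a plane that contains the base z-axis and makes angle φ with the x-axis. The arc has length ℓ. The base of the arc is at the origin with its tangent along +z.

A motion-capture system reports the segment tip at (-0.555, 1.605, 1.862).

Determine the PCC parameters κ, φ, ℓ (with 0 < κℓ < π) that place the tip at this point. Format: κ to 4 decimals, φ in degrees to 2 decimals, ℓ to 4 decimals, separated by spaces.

0.5348 109.08 2.7653

ρ = √(x²+y²) = √(-0.555² + 1.605²) = 1.69825
φ = atan2(y, x) mod 360° = atan2(1.605, -0.555) = 109.0751°
|p|² = ρ² + z² = 1.69825² + 1.862² = 6.35109
κ = 2ρ / |p|² = 2×1.69825 / 6.35109 = 0.53479
θ = 2·atan2(ρ, z) = 2·atan2(1.69825, 1.862) = 1.47887 rad
ℓ = θ/κ = 1.47887/0.53479 = 2.76534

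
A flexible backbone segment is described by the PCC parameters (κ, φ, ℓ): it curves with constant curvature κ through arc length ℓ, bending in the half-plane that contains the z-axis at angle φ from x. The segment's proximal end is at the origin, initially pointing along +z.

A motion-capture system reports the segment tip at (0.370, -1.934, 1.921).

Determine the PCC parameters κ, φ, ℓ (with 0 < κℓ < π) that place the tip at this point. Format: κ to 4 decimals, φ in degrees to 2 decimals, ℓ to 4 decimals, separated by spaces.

0.5204 280.83 3.0659

ρ = √(x²+y²) = √(0.370² + -1.934²) = 1.96907
φ = atan2(y, x) mod 360° = atan2(-1.934, 0.370) = 280.8306°
|p|² = ρ² + z² = 1.96907² + 1.921² = 7.56750
κ = 2ρ / |p|² = 2×1.96907 / 7.56750 = 0.52040
θ = 2·atan2(ρ, z) = 2·atan2(1.96907, 1.921) = 1.59551 rad
ℓ = θ/κ = 1.59551/0.52040 = 3.06591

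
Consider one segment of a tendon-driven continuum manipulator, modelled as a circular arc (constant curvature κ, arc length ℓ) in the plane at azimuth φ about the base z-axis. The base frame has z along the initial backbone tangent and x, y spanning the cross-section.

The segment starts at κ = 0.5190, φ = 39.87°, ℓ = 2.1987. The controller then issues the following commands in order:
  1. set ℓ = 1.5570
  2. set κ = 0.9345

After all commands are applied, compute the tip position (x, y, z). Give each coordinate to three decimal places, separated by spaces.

initial: κ=0.5190, φ=39.87°, ℓ=2.1987
cmd 1: set ℓ=1.5570 → (κ,φ,ℓ)=(0.5190,39.87°,1.5570) → tip=(0.4571,0.3818,1.3930)
cmd 2: set κ=0.9345 → (κ,φ,ℓ)=(0.9345,39.87°,1.5570) → tip=(0.7264,0.6067,1.0629)

0.726 0.607 1.063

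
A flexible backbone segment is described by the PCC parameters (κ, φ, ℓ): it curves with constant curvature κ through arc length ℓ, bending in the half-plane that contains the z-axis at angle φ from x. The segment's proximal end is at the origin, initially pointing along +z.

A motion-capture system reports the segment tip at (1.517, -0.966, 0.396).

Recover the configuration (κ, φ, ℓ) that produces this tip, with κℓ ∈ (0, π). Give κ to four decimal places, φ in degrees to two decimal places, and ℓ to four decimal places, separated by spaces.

ρ = √(x²+y²) = √(1.517² + -0.966²) = 1.79846
φ = atan2(y, x) mod 360° = atan2(-0.966, 1.517) = 327.5117°
|p|² = ρ² + z² = 1.79846² + 0.396² = 3.39126
κ = 2ρ / |p|² = 2×1.79846 / 3.39126 = 1.06064
θ = 2·atan2(ρ, z) = 2·atan2(1.79846, 0.396) = 2.70813 rad
ℓ = θ/κ = 2.70813/1.06064 = 2.55330

1.0606 327.51 2.5533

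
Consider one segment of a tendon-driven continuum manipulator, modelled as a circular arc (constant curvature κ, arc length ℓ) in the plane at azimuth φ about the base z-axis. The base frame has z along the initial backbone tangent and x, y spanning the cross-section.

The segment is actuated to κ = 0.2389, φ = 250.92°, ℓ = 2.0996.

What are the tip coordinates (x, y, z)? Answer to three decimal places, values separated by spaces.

θ = κ·ℓ = 0.2389 × 2.0996 = 0.50159 rad
ρ = (1 − cos θ)/κ = (1 − 0.87682)/0.2389 = 0.51563
z = sin θ / κ = 0.48082/0.2389 = 2.01266
x = ρ cos φ = 0.51563 × cos(250.92°) = -0.16855
y = ρ sin φ = 0.51563 × sin(250.92°) = -0.48730

-0.169 -0.487 2.013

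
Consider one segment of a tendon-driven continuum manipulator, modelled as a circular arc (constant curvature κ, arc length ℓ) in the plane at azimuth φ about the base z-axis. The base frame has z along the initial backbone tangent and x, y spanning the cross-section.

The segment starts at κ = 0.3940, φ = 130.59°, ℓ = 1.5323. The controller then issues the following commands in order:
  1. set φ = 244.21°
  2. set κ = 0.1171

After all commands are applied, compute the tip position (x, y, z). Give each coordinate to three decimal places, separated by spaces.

-0.060 -0.123 1.524

initial: κ=0.3940, φ=130.59°, ℓ=1.5323
cmd 1: set φ=244.21° → (κ,φ,ℓ)=(0.3940,244.21°,1.5323) → tip=(-0.1952,-0.4040,1.4409)
cmd 2: set κ=0.1171 → (κ,φ,ℓ)=(0.1171,244.21°,1.5323) → tip=(-0.0597,-0.1234,1.5241)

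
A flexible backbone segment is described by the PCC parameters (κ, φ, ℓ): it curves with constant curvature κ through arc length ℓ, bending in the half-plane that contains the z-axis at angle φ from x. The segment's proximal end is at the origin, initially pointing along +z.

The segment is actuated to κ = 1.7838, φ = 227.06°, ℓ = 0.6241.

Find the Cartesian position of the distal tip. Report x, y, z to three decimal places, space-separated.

-0.213 -0.229 0.503

θ = κ·ℓ = 1.7838 × 0.6241 = 1.11327 rad
ρ = (1 − cos θ)/κ = (1 − 0.44173)/1.7838 = 0.31297
z = sin θ / κ = 0.89715/1.7838 = 0.50294
x = ρ cos φ = 0.31297 × cos(227.06°) = -0.21320
y = ρ sin φ = 0.31297 × sin(227.06°) = -0.22911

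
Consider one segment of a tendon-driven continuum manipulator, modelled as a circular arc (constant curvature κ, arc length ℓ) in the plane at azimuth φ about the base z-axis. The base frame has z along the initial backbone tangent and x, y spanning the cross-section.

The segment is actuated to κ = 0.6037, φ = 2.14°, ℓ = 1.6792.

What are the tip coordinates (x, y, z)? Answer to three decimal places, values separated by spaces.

0.780 0.029 1.406

θ = κ·ℓ = 0.6037 × 1.6792 = 1.01373 rad
ρ = (1 − cos θ)/κ = (1 − 0.52870)/0.6037 = 0.78069
z = sin θ / κ = 0.84881/0.6037 = 1.40602
x = ρ cos φ = 0.78069 × cos(2.14°) = 0.78015
y = ρ sin φ = 0.78069 × sin(2.14°) = 0.02915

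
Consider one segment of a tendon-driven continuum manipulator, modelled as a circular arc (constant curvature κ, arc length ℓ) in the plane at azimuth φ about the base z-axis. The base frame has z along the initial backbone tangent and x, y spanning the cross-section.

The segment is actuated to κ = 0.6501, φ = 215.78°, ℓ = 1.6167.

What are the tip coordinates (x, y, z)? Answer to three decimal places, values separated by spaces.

-0.628 -0.453 1.335

θ = κ·ℓ = 0.6501 × 1.6167 = 1.05102 rad
ρ = (1 − cos θ)/κ = (1 − 0.49669)/0.6501 = 0.77421
z = sin θ / κ = 0.86793/0.6501 = 1.33507
x = ρ cos φ = 0.77421 × cos(215.78°) = -0.62809
y = ρ sin φ = 0.77421 × sin(215.78°) = -0.45266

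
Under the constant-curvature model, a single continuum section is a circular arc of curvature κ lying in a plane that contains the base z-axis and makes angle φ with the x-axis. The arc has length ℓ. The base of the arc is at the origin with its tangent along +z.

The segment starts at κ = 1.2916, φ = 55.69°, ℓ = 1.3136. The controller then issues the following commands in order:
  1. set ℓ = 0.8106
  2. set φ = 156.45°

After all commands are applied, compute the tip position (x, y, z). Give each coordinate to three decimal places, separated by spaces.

-0.355 0.155 0.670

initial: κ=1.2916, φ=55.69°, ℓ=1.3136
cmd 1: set ℓ=0.8106 → (κ,φ,ℓ)=(1.2916,55.69°,0.8106) → tip=(0.2181,0.3196,0.6704)
cmd 2: set φ=156.45° → (κ,φ,ℓ)=(1.2916,156.45°,0.8106) → tip=(-0.3547,0.1546,0.6704)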